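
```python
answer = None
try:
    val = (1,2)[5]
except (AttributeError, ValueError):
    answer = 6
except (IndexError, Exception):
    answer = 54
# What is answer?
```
54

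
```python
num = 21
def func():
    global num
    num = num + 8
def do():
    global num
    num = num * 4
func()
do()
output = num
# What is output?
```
116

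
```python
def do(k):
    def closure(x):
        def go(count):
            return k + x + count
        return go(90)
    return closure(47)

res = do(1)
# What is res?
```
138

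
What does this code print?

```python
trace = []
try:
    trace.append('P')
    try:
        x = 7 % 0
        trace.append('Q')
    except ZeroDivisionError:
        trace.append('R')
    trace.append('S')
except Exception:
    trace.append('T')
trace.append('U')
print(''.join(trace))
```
PRSU

Inner exception caught by inner handler, outer continues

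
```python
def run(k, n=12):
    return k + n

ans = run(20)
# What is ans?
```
32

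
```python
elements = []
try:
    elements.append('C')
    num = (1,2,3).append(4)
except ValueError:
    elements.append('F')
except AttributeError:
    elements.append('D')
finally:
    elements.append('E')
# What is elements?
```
['C', 'D', 'E']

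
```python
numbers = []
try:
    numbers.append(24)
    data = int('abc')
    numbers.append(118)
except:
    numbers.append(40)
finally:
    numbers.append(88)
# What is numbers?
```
[24, 40, 88]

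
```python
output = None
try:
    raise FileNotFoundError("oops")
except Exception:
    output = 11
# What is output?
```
11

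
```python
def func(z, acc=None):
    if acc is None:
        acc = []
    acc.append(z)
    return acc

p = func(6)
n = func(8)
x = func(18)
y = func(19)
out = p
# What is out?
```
[6]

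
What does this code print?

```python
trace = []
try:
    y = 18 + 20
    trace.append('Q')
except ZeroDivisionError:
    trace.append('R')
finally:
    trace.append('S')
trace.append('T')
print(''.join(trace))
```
QST

finally runs after normal execution too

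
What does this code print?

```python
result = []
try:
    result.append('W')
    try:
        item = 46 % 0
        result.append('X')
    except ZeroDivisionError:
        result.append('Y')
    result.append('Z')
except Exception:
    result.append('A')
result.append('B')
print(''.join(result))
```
WYZB

Inner exception caught by inner handler, outer continues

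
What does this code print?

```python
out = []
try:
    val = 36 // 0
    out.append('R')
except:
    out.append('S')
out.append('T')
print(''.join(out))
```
ST

Exception raised in try, caught by bare except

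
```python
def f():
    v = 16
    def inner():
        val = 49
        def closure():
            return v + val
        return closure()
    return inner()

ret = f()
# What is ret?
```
65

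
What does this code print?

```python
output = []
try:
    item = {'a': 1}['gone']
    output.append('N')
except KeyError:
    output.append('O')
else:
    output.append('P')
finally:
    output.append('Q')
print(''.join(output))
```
OQ

Exception: except runs, else skipped, finally runs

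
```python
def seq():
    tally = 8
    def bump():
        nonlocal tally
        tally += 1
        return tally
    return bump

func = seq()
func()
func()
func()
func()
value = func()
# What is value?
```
13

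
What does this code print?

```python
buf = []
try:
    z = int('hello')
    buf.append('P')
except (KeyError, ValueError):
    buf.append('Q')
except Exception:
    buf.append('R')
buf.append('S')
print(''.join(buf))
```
QS

ValueError matches tuple containing it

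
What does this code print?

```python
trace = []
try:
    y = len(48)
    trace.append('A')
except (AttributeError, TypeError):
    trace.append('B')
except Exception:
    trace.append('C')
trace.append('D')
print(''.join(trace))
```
BD

TypeError matches tuple containing it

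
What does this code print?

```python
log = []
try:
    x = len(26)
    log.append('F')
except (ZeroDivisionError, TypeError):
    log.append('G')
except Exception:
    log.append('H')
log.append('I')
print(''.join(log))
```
GI

TypeError matches tuple containing it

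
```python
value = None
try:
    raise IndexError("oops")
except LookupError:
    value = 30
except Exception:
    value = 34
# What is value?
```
30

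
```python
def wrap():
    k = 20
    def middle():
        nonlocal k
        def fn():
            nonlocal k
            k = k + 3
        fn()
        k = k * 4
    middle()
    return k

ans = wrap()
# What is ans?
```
92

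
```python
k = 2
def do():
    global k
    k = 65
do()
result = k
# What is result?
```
65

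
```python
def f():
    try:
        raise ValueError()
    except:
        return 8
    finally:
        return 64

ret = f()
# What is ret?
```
64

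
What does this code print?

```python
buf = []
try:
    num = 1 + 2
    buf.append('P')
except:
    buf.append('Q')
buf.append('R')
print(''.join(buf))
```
PR

No exception, try block completes normally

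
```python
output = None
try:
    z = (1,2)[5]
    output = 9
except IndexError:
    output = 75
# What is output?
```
75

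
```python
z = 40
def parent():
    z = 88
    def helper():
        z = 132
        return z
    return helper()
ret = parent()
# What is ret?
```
132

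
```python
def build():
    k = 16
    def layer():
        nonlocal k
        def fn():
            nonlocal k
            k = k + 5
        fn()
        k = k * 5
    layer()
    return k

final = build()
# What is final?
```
105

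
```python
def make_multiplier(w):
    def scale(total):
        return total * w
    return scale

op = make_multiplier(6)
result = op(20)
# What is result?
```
120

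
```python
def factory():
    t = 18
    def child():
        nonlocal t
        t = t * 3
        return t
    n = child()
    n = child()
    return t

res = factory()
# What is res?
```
162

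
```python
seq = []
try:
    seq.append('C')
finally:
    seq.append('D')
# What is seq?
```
['C', 'D']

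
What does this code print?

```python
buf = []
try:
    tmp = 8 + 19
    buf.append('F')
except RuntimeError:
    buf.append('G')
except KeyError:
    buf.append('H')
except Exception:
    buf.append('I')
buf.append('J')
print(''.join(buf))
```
FJ

No exception, try block completes normally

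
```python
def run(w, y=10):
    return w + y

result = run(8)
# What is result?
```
18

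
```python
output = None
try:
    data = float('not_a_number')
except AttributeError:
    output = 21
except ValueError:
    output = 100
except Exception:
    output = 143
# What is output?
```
100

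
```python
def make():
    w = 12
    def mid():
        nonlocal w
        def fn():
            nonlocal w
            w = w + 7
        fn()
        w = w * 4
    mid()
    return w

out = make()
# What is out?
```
76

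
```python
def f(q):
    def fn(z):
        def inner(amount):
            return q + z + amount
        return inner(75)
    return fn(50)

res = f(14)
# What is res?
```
139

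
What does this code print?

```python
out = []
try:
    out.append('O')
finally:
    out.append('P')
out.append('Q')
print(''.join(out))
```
OPQ

try/finally without except, no exception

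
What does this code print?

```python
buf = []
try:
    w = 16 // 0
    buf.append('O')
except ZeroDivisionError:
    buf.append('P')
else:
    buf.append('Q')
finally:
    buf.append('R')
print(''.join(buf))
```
PR

Exception: except runs, else skipped, finally runs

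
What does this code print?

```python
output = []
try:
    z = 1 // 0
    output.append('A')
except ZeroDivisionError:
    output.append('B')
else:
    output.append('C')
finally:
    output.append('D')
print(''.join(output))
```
BD

Exception: except runs, else skipped, finally runs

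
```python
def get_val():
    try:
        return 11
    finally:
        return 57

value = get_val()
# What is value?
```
57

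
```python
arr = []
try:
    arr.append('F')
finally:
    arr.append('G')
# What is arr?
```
['F', 'G']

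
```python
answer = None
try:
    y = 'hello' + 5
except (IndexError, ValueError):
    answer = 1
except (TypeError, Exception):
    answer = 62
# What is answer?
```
62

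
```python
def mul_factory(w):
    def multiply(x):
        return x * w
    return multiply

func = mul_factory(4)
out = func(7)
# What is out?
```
28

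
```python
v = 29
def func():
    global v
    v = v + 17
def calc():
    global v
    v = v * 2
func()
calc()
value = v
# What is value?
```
92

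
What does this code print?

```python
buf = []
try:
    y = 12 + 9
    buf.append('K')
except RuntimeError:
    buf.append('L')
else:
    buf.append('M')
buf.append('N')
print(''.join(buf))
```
KMN

else block runs when no exception occurs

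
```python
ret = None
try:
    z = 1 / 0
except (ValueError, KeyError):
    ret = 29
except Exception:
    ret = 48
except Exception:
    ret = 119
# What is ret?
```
48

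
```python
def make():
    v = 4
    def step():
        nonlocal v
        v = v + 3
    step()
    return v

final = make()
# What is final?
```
7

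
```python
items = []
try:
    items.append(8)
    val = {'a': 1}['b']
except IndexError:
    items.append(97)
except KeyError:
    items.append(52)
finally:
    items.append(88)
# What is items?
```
[8, 52, 88]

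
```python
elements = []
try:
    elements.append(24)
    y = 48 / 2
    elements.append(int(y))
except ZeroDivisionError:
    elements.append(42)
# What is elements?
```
[24, 24]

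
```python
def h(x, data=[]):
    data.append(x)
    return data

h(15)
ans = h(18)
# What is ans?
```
[15, 18]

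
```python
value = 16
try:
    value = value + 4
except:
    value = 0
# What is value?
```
20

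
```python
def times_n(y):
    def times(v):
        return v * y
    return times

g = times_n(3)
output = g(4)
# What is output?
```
12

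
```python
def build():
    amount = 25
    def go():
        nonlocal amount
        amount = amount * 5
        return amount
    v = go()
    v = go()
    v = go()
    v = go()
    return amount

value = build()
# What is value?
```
15625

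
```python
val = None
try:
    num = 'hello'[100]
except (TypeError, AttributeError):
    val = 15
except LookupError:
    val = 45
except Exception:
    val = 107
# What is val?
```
45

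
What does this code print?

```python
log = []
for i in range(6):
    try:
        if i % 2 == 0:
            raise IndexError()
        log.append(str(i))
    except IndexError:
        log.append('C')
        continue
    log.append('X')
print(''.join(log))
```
C1XC3XC5X

continue in except skips rest of loop body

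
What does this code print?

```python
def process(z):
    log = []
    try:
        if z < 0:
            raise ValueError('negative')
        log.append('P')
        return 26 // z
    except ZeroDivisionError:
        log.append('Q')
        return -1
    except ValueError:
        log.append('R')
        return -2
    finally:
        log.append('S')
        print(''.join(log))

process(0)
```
PQS

z=0 causes ZeroDivisionError, caught, finally prints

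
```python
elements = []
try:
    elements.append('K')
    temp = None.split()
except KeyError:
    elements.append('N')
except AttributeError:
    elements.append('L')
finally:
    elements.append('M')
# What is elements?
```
['K', 'L', 'M']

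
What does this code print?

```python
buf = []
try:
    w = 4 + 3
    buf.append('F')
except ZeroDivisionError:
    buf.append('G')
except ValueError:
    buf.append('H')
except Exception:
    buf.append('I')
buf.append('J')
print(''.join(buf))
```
FJ

No exception, try block completes normally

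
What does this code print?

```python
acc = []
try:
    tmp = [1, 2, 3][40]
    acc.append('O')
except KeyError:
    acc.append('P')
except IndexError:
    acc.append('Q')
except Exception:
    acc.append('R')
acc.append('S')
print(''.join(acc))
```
QS

IndexError matches before generic Exception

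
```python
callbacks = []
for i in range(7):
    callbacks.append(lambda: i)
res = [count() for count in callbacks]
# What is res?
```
[6, 6, 6, 6, 6, 6, 6]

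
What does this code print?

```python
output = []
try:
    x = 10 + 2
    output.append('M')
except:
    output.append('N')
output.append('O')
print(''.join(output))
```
MO

No exception, try block completes normally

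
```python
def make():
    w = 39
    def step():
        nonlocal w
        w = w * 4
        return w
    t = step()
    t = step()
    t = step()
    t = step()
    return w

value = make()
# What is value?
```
9984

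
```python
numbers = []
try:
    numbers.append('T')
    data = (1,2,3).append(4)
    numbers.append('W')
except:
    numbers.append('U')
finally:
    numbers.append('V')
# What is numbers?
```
['T', 'U', 'V']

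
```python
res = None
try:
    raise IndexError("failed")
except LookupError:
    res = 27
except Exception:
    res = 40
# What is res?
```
27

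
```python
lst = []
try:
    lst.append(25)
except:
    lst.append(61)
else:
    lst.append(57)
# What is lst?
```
[25, 57]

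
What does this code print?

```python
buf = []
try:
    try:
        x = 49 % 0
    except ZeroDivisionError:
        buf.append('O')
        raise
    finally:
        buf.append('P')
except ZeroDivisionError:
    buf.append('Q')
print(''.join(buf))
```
OPQ

finally runs before re-raised exception propagates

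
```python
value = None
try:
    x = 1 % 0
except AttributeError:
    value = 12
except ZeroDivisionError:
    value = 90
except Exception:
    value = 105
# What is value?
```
90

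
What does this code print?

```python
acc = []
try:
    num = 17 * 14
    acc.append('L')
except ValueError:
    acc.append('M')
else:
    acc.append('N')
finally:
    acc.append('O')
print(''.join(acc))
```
LNO

else runs before finally when no exception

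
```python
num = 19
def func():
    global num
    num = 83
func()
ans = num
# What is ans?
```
83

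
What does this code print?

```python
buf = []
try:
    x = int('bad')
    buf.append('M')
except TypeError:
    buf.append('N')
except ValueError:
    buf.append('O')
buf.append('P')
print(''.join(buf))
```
OP

ValueError is caught by its specific handler, not TypeError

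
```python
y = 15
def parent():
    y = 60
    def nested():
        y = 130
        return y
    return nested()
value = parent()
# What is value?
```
130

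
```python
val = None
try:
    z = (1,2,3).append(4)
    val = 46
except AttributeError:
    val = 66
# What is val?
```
66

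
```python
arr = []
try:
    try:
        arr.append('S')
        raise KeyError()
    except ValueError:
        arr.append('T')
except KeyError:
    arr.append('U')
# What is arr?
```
['S', 'U']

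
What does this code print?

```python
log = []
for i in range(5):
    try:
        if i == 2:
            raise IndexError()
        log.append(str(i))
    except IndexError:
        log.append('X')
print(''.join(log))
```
01X34

Exception on i=2 caught, loop continues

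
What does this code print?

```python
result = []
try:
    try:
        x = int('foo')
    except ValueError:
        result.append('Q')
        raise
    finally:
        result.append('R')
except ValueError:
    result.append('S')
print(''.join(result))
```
QRS

finally runs before re-raised exception propagates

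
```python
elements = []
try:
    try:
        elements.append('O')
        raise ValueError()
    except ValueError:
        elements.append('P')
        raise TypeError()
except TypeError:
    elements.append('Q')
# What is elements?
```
['O', 'P', 'Q']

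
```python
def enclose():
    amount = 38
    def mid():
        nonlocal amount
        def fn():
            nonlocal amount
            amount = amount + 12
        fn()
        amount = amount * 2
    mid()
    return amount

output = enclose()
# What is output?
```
100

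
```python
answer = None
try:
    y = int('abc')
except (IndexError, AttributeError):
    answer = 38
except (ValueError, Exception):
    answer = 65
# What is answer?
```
65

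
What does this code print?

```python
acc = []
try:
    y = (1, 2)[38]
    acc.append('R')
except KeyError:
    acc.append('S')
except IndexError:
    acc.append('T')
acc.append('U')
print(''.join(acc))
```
TU

IndexError is caught by its specific handler, not KeyError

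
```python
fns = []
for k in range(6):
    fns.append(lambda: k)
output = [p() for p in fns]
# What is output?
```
[5, 5, 5, 5, 5, 5]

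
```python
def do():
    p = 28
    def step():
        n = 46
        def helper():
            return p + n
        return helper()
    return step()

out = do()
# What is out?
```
74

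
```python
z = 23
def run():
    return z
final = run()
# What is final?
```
23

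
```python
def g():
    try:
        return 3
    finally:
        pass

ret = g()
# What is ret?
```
3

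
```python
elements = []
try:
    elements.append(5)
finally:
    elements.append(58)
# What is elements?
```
[5, 58]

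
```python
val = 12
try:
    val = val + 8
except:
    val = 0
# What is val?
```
20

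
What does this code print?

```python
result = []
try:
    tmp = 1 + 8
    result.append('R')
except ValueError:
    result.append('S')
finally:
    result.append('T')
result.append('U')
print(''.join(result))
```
RTU

finally runs after normal execution too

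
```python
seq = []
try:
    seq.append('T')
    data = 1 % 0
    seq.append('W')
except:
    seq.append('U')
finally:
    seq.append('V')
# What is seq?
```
['T', 'U', 'V']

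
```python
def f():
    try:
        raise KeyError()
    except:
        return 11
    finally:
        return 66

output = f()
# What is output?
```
66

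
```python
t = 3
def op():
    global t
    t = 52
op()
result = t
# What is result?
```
52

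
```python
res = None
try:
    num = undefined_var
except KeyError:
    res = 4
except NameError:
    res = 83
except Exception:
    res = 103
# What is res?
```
83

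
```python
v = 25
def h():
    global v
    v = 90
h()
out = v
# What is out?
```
90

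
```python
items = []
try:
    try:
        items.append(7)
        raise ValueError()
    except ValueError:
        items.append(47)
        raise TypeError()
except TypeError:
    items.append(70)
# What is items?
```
[7, 47, 70]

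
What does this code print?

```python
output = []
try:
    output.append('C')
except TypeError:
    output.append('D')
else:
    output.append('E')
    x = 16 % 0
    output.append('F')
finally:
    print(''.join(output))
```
CE

Try succeeds, else appends 'E', ZeroDivisionError in else is uncaught, finally prints before exception propagates ('F' never appended)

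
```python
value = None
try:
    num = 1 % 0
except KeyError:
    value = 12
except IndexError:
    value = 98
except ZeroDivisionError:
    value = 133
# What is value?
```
133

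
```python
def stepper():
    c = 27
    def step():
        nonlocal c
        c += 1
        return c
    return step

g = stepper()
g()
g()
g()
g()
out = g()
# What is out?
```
32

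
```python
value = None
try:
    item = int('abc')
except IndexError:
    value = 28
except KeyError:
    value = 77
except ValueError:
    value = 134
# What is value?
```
134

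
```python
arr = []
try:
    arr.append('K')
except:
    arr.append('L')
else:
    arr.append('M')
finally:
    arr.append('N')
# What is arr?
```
['K', 'M', 'N']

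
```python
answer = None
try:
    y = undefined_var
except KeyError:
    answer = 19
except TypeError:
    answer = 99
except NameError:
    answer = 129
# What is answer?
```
129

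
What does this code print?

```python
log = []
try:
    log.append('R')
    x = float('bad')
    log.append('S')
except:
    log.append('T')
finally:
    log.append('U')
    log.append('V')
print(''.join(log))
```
RTUV

Code before exception runs, then except, then all of finally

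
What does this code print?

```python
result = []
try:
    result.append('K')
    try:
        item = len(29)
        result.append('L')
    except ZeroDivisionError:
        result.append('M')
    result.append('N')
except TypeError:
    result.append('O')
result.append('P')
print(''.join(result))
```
KOP

Inner handler doesn't match, propagates to outer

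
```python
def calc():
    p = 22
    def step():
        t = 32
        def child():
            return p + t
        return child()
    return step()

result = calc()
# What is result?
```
54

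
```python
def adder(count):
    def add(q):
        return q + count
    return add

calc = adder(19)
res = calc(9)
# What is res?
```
28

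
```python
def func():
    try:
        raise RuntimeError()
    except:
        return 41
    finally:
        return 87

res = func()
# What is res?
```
87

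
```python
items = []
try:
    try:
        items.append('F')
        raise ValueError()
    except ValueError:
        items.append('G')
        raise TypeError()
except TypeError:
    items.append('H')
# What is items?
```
['F', 'G', 'H']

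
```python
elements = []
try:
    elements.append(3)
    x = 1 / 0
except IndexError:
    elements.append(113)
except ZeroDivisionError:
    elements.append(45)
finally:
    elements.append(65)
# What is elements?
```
[3, 45, 65]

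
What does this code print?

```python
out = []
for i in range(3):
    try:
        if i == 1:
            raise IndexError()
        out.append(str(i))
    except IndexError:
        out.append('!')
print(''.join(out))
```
0!2

Exception on i=1 caught, loop continues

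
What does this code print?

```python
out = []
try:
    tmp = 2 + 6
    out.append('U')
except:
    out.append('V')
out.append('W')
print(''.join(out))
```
UW

No exception, try block completes normally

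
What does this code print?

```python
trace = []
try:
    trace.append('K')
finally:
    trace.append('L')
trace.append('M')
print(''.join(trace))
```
KLM

try/finally without except, no exception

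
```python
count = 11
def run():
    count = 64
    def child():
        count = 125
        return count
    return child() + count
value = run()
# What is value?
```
189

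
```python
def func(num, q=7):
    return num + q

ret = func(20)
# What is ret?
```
27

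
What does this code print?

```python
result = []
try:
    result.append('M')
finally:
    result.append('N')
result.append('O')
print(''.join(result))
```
MNO

try/finally without except, no exception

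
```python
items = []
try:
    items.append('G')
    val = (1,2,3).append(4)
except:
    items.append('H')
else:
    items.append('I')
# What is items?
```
['G', 'H']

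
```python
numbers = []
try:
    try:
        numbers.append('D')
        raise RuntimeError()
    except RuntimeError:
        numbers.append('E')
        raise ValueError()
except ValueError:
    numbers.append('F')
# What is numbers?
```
['D', 'E', 'F']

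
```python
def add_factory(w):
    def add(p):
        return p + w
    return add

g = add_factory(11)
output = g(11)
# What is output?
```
22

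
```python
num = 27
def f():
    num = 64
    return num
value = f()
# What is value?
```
64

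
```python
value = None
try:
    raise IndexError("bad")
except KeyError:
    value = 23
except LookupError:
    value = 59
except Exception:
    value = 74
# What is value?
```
59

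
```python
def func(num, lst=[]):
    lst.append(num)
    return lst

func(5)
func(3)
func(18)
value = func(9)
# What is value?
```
[5, 3, 18, 9]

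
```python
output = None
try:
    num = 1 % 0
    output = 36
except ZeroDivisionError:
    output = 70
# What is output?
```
70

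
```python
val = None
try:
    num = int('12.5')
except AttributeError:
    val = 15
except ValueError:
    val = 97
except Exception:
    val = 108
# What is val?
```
97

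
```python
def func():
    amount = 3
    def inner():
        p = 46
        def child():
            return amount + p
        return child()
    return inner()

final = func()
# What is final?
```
49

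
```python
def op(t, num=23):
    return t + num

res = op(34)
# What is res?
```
57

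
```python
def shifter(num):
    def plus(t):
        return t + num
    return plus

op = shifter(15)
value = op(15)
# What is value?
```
30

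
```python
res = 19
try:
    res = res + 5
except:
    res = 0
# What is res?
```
24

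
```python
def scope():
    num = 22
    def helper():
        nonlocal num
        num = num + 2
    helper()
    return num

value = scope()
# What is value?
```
24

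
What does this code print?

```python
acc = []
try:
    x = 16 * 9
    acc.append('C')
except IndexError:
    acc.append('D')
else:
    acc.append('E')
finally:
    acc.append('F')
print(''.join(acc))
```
CEF

else runs before finally when no exception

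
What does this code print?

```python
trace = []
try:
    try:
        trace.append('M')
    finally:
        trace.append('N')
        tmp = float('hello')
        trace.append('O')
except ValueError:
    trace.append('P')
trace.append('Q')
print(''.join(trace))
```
MNPQ

Exception in inner finally caught by outer except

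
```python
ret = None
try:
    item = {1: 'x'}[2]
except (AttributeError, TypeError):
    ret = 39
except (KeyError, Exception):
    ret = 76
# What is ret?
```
76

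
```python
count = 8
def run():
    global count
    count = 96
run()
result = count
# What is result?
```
96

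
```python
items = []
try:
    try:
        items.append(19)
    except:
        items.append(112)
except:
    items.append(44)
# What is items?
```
[19]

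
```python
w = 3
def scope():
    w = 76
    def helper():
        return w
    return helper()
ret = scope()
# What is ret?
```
76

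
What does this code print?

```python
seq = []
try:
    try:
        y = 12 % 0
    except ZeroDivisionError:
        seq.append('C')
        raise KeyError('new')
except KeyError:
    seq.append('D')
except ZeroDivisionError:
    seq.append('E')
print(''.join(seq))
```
CD

New KeyError raised, caught by outer KeyError handler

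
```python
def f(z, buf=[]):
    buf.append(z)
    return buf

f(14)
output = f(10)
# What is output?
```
[14, 10]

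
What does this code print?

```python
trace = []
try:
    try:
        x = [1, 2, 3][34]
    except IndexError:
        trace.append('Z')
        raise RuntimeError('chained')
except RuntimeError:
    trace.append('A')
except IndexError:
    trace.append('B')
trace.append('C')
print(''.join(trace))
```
ZAC

RuntimeError raised and caught, original IndexError not re-raised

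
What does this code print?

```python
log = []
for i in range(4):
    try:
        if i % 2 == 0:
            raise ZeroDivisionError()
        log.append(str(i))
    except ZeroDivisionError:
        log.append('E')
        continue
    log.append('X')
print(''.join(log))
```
E1XE3X

continue in except skips rest of loop body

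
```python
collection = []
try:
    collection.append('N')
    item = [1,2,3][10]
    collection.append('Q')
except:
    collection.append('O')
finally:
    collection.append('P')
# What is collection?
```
['N', 'O', 'P']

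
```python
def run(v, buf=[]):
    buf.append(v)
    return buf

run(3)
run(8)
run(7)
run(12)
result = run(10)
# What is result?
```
[3, 8, 7, 12, 10]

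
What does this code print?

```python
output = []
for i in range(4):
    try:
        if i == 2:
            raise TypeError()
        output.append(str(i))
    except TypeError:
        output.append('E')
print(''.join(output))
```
01E3

Exception on i=2 caught, loop continues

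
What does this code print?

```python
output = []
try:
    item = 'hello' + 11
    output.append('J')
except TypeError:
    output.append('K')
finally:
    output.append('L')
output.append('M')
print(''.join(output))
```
KLM

finally always runs, even after exception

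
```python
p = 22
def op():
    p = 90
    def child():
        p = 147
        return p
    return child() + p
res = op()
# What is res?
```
237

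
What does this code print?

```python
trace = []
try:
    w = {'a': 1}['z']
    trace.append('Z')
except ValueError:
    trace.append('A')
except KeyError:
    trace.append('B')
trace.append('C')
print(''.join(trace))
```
BC

KeyError is caught by its specific handler, not ValueError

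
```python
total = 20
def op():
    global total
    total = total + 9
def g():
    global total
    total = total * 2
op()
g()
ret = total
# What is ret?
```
58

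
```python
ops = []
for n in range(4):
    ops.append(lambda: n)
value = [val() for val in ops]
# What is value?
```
[3, 3, 3, 3]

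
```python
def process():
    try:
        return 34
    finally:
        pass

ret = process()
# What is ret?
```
34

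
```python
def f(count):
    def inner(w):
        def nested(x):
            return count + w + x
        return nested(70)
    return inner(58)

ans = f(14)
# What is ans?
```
142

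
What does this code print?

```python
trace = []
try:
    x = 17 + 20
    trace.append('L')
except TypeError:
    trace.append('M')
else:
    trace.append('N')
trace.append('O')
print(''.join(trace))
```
LNO

else block runs when no exception occurs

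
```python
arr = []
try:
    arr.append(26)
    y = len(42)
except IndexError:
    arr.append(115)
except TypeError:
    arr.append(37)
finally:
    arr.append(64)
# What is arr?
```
[26, 37, 64]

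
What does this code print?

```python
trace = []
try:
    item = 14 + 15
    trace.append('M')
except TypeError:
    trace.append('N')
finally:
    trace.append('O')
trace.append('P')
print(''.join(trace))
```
MOP

finally runs after normal execution too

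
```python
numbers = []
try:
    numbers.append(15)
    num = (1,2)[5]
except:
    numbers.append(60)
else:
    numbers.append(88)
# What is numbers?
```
[15, 60]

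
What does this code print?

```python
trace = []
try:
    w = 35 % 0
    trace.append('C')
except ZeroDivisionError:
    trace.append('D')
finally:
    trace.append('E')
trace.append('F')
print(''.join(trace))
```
DEF

finally always runs, even after exception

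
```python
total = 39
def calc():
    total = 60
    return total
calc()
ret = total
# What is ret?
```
39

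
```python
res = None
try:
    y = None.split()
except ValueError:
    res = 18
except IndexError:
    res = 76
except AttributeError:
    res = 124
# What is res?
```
124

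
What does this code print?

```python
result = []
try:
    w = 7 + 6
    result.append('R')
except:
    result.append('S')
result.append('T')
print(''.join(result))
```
RT

No exception, try block completes normally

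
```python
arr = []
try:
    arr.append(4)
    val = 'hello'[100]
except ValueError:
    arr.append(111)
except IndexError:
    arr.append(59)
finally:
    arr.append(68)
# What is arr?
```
[4, 59, 68]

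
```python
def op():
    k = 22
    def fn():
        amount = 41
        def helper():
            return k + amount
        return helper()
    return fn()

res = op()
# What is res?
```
63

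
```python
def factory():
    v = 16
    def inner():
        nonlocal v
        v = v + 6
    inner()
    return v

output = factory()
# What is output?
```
22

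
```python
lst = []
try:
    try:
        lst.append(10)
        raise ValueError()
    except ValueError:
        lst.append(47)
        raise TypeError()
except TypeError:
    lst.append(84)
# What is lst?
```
[10, 47, 84]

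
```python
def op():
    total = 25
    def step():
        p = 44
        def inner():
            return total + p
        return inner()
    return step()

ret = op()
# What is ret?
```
69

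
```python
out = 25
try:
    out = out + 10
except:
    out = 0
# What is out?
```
35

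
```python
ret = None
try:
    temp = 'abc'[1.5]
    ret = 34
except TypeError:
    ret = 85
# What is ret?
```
85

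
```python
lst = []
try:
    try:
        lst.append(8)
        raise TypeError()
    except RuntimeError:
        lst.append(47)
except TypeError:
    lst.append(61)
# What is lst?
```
[8, 61]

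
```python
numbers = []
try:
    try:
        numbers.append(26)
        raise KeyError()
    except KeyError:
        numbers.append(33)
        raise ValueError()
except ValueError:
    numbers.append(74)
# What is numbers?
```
[26, 33, 74]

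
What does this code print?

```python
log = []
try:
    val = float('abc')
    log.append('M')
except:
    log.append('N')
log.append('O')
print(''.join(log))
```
NO

Exception raised in try, caught by bare except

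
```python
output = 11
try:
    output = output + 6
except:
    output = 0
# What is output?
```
17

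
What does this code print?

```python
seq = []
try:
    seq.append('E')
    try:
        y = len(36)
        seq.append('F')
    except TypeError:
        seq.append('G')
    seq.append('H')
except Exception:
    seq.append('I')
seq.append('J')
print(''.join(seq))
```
EGHJ

Inner exception caught by inner handler, outer continues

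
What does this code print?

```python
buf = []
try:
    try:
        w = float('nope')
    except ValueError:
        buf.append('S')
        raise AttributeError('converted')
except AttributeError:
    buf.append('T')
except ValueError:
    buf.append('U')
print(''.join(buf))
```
ST

New AttributeError raised, caught by outer AttributeError handler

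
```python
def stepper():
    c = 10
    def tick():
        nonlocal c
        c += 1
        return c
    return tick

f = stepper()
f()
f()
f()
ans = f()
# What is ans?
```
14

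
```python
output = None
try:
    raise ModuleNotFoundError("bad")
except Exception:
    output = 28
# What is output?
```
28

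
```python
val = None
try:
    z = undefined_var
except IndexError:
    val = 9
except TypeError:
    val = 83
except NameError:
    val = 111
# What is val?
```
111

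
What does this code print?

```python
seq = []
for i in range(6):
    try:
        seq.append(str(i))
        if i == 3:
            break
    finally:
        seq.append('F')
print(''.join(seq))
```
0F1F2F3F

finally runs even when breaking out of loop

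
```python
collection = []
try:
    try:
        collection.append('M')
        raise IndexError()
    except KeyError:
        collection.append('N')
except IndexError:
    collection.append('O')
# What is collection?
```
['M', 'O']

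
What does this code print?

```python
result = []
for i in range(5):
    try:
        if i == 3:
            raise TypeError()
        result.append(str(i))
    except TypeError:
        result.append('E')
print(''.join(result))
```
012E4

Exception on i=3 caught, loop continues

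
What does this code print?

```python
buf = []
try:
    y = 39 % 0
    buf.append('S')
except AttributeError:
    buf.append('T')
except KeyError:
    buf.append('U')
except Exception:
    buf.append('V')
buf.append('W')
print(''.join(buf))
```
VW

ZeroDivisionError not specifically caught, falls to Exception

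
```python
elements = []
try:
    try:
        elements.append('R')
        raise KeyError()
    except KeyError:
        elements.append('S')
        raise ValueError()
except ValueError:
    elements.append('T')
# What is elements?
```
['R', 'S', 'T']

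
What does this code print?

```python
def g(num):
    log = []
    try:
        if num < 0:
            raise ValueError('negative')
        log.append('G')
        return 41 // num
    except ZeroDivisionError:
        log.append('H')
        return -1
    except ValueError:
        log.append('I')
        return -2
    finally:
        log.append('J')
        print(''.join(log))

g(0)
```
GHJ

num=0 causes ZeroDivisionError, caught, finally prints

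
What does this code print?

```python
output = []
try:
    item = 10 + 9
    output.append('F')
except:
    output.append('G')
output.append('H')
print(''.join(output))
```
FH

No exception, try block completes normally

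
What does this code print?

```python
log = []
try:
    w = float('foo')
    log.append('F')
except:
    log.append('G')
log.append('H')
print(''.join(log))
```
GH

Exception raised in try, caught by bare except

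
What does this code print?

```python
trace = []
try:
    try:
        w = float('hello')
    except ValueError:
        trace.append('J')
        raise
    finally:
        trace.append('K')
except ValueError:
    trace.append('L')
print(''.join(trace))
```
JKL

finally runs before re-raised exception propagates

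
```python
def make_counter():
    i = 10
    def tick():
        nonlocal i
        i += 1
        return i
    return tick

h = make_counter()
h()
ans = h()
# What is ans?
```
12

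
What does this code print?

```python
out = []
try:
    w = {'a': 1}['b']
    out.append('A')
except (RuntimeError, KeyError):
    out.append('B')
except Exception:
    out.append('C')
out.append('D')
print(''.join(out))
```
BD

KeyError matches tuple containing it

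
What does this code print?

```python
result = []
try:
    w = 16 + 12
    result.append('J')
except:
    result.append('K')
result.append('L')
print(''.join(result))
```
JL

No exception, try block completes normally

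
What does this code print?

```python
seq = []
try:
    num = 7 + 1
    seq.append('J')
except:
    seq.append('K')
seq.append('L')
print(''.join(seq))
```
JL

No exception, try block completes normally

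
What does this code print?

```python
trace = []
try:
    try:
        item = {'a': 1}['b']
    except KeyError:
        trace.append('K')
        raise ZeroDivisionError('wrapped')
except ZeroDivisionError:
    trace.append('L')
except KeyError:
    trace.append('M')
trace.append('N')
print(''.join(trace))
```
KLN

ZeroDivisionError raised and caught, original KeyError not re-raised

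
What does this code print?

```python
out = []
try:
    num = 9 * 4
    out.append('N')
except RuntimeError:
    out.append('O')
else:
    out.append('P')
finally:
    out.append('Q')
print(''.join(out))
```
NPQ

else runs before finally when no exception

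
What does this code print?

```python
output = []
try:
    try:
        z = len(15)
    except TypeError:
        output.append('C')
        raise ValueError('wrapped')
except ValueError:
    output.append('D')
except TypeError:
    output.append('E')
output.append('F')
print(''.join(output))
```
CDF

ValueError raised and caught, original TypeError not re-raised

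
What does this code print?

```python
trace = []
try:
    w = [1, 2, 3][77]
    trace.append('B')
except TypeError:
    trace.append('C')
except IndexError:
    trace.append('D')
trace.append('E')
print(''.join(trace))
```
DE

IndexError is caught by its specific handler, not TypeError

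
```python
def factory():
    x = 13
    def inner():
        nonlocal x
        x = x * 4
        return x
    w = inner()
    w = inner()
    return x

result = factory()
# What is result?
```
208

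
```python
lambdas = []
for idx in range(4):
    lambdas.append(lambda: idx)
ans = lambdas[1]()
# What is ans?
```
3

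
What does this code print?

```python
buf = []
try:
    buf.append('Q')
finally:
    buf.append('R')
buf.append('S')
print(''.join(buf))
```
QRS

try/finally without except, no exception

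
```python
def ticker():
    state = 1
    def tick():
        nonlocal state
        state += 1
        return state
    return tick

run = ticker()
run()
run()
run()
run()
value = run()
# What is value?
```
6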